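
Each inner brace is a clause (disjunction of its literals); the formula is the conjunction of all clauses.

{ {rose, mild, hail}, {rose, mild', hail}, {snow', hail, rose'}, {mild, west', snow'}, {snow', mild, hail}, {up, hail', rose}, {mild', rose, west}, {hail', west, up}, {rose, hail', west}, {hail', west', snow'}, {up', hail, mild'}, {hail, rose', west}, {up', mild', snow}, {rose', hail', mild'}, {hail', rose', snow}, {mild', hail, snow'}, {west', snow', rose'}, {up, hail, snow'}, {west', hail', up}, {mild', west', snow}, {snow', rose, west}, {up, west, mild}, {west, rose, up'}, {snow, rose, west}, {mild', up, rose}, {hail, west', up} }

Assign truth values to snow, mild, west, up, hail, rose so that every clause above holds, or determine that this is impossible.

snow=0, mild=0, west=1, up=1, hail=0, rose=1

Case rose = 1:
Case snow = 0:
The clause (hail') is unit, so hail = 0.
The clause (west) is unit, so west = 1.
The clause (mild') is unit, so mild = 0.
The clause (up) is unit, so up = 1.
All clauses are satisfied.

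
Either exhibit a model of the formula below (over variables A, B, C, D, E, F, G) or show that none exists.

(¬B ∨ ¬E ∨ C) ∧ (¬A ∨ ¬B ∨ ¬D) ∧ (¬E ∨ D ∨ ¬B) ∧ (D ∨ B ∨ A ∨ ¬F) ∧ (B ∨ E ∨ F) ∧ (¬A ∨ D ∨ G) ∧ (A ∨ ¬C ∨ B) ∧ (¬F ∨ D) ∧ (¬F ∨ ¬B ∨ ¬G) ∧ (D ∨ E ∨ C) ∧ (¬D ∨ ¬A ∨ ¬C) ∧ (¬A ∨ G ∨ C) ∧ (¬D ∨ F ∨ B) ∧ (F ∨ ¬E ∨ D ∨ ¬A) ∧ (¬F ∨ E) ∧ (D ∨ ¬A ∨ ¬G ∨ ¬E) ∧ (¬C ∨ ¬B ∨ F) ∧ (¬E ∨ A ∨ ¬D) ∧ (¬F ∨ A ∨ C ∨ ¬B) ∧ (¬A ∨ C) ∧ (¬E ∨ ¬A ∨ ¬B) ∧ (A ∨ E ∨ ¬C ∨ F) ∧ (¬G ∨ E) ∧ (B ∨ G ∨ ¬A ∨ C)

Case F = False:
Case B = True:
The clause (¬C) is unit, so C = False.
The clause (¬E) is unit, so E = False.
The clause (D) is unit, so D = True.
The clause (¬A) is unit, so A = False.
The clause (¬G) is unit, so G = False.
All clauses are satisfied.

A: False, B: True, C: False, D: True, E: False, F: False, G: False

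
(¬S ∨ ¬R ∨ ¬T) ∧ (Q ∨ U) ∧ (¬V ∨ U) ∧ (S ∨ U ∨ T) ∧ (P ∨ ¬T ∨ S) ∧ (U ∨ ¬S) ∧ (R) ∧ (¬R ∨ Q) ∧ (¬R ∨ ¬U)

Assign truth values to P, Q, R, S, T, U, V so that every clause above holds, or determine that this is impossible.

Unit clause (R) forces R = True.
Unit clause (Q) forces Q = True.
Unit clause (¬U) forces U = False.
Unit clause (¬V) forces V = False.
Unit clause (¬S) forces S = False.
Unit clause (T) forces T = True.
Unit clause (P) forces P = True.
Every clause now holds.

P ↦ True, Q ↦ True, R ↦ True, S ↦ False, T ↦ True, U ↦ False, V ↦ False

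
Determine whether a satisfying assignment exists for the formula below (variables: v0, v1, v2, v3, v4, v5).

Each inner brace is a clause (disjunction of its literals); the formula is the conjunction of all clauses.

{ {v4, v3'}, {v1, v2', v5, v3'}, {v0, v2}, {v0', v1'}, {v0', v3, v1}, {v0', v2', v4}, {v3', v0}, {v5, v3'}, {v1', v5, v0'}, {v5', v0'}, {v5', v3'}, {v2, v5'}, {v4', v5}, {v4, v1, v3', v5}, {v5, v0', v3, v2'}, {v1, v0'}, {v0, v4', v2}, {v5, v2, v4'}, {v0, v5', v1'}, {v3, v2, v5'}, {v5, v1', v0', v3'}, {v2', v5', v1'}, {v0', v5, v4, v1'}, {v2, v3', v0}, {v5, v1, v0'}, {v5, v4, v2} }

Satisfiable

Try v4 = 0.
(v3') alone gives v3 = 0.
Try v0 = 0.
(v2) alone gives v2 = 1.
Try v5 = 0.
No clause remains; v1 is free.
A satisfying assignment: v0 ↦ 0, v1 ↦ 1, v2 ↦ 1, v3 ↦ 0, v4 ↦ 0, v5 ↦ 0.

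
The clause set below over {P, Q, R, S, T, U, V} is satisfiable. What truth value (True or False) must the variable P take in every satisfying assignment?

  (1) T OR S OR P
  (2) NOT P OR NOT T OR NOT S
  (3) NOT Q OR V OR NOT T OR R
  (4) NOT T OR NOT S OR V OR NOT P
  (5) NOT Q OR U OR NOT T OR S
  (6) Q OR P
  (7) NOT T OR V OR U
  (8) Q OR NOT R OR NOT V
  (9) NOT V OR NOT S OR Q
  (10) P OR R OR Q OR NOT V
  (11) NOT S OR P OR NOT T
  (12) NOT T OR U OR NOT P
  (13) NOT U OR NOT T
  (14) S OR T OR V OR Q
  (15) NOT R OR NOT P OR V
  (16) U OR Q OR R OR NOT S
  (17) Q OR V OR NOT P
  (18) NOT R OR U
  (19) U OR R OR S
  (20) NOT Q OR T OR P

Suppose P = false.
From the singleton clause (Q), Q = true.
From the singleton clause (T), T = true.
From the singleton clause (NOT S), S = false.
From the singleton clause (U), U = true.
That conflicts with the unit clause (NOT U).
So every satisfying assignment has P = True.

True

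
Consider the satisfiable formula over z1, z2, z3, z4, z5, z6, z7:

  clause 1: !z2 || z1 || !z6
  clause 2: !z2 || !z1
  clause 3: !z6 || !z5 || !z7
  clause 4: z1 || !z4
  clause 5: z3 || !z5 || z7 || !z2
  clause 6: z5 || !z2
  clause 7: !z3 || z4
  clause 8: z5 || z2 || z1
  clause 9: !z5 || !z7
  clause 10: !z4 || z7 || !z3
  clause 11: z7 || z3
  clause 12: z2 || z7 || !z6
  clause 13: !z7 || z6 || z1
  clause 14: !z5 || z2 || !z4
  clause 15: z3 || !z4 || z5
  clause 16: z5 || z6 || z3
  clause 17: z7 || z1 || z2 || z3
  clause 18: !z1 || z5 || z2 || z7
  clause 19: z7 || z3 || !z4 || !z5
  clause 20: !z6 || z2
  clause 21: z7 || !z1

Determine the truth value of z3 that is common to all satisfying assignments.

Suppose z3 = false.
Unit clause (z7) forces z7 = true.
Unit clause (!z5) forces z5 = false.
Unit clause (!z2) forces z2 = false.
Unit clause (z1) forces z1 = true.
Unit clause (!z4) forces z4 = false.
Unit clause (z6) forces z6 = true.
But (!z6) is also a unit clause — contradiction.
So every satisfying assignment has z3 = True.

True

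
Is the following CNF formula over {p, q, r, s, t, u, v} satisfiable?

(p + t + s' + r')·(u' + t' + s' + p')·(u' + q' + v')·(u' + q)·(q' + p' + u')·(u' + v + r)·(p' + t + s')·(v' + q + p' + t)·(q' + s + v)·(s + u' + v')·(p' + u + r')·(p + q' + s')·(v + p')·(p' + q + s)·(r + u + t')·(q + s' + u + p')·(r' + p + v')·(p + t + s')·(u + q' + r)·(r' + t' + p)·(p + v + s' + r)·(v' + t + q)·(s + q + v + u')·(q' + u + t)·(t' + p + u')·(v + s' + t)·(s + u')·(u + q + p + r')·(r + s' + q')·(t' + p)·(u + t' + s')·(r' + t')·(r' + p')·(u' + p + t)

Case u = 0:
Case p = 0:
From the singleton clause (t'), t = 0.
From the singleton clause (s'), s = 0.
From the singleton clause (q'), q = 0.
From the singleton clause (v'), v = 0.
From the singleton clause (r'), r = 0.
This assignment satisfies each clause.
A satisfying assignment: p ↦ 0,  q ↦ 0,  r ↦ 0,  s ↦ 0,  t ↦ 0,  u ↦ 0,  v ↦ 0.

Satisfiable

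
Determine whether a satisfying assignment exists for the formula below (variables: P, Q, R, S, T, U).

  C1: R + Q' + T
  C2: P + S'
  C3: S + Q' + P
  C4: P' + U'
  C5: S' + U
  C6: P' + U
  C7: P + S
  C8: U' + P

No, unsatisfiable

Suppose P = 1.
The clause (U') is unit, so U = 0.
Now (U) is unsatisfied and unit — conflict.
So P must be the other value — set P = 0.
The clause (S') is unit, so S = 0.
Now (S) is unsatisfied and unit — conflict.
Neither P = 1 nor P = 0 works.
No assignment satisfies every clause.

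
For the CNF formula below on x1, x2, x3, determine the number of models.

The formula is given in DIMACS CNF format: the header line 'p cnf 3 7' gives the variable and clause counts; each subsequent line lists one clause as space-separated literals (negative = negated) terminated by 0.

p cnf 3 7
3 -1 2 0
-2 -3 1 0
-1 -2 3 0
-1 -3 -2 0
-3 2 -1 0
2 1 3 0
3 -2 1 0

1

There are 2^3 = 8 truth assignments over (x1, x2, x3).
Check each against the 7 clauses (columns in the order x1, x2, x3):
  F F F  ✗ fails (x2 ∨ x1 ∨ x3)
  F F T  ✓ satisfies all
  F T F  ✗ fails (x3 ∨ ¬x2 ∨ x1)
  F T T  ✗ fails (¬x2 ∨ ¬x3 ∨ x1)
  T F F  ✗ fails (x3 ∨ ¬x1 ∨ x2)
  T F T  ✗ fails (¬x3 ∨ x2 ∨ ¬x1)
  T T F  ✗ fails (¬x1 ∨ ¬x2 ∨ x3)
  T T T  ✗ fails (¬x1 ∨ ¬x3 ∨ ¬x2)
1 of the 8 rows is a model.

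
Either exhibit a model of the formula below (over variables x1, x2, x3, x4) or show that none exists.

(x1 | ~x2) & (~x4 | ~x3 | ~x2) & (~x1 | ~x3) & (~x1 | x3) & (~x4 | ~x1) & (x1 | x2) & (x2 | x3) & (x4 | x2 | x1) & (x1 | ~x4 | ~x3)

Suppose x1 = 1.
From the singleton clause (~x3), x3 = 0.
But (x3) is also a unit clause — contradiction.
So x1 must be the other value — set x1 = 0.
From the singleton clause (~x2), x2 = 0.
But (x2) is also a unit clause — contradiction.
Both values of x1 lead to a conflict.

UNSATISFIABLE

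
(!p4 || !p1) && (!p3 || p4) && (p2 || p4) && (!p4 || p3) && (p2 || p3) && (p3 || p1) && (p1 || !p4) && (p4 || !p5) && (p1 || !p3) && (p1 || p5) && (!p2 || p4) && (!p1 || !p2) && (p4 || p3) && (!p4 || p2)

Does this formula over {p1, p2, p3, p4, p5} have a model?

Try p4 = false.
From the singleton clause (!p3), p3 = false.
That conflicts with the unit clause (p3).
So p4 must be the other value — set p4 = true.
From the singleton clause (!p1), p1 = false.
That conflicts with the unit clause (p1).
Either choice for p4 ends in contradiction.
No assignment satisfies every clause.

No, unsatisfiable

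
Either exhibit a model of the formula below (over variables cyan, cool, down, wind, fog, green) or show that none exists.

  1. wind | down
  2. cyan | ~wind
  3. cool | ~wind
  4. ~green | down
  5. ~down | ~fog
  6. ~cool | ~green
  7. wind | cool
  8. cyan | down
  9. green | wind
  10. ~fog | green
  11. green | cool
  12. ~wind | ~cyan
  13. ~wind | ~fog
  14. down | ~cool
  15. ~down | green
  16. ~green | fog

UNSATISFIABLE

Branch on wind: set wind = 1.
Unit clause (cyan) forces cyan = 1.
Now (~cyan) is unsatisfied and unit — conflict.
That branch fails; take wind = 0 instead.
Unit clause (down) forces down = 1.
Unit clause (~fog) forces fog = 0.
Unit clause (cool) forces cool = 1.
Unit clause (~green) forces green = 0.
Now (green) is unsatisfied and unit — conflict.
Both values of wind lead to a conflict.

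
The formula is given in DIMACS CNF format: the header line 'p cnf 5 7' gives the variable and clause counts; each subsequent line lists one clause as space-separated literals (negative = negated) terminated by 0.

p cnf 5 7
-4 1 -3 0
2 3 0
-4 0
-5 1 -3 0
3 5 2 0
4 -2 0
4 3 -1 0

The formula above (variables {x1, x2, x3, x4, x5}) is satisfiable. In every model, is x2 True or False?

Suppose x2 = True.
Unit clause (¬x4) forces x4 = False.
Now (x4) is unsatisfied and unit — conflict.
So every satisfying assignment has x2 = False.

False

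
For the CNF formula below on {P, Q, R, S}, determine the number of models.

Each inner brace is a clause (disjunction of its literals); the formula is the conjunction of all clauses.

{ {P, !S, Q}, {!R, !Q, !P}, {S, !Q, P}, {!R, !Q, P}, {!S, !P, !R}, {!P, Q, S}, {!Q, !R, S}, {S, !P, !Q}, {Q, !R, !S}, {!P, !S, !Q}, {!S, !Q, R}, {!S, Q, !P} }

There are 2^4 = 16 truth assignments over (P, Q, R, S).
Check each against the 12 clauses (columns in the order P, Q, R, S):
  F F F F  ✓ satisfies all
  F F F T  ✗ fails (P || !S || Q)
  F F T F  ✓ satisfies all
  F F T T  ✗ fails (P || !S || Q)
  F T F F  ✗ fails (S || !Q || P)
  F T F T  ✗ fails (!S || !Q || R)
  F T T F  ✗ fails (S || !Q || P)
  F T T T  ✗ fails (!R || !Q || P)
  T F F F  ✗ fails (!P || Q || S)
  T F F T  ✗ fails (!S || Q || !P)
  T F T F  ✗ fails (!P || Q || S)
  T F T T  ✗ fails (!S || !P || !R)
  T T F F  ✗ fails (S || !P || !Q)
  T T F T  ✗ fails (!P || !S || !Q)
  T T T F  ✗ fails (!R || !Q || !P)
  T T T T  ✗ fails (!R || !Q || !P)
2 of the 16 rows are models.

2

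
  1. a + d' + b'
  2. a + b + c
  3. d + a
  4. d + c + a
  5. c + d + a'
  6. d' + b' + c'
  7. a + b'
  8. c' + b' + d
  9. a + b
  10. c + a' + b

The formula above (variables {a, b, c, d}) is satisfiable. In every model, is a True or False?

True

Suppose a = 0.
(d) alone gives d = 1.
(b') alone gives b = 0.
That conflicts with the unit clause (b).
So every satisfying assignment has a = True.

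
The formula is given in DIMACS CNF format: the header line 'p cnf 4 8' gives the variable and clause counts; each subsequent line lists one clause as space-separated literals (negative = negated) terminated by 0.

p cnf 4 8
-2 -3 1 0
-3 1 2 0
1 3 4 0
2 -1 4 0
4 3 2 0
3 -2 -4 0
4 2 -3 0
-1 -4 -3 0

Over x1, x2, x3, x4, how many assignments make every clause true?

There are 2^4 = 16 truth assignments over (x1, x2, x3, x4).
Check each against the 8 clauses (columns in the order x1, x2, x3, x4):
  F F F F  ✗ fails (x1 ∨ x3 ∨ x4)
  F F F T  ✓ satisfies all
  F F T F  ✗ fails (¬x3 ∨ x1 ∨ x2)
  F F T T  ✗ fails (¬x3 ∨ x1 ∨ x2)
  F T F F  ✗ fails (x1 ∨ x3 ∨ x4)
  F T F T  ✗ fails (x3 ∨ ¬x2 ∨ ¬x4)
  F T T F  ✗ fails (¬x2 ∨ ¬x3 ∨ x1)
  F T T T  ✗ fails (¬x2 ∨ ¬x3 ∨ x1)
  T F F F  ✗ fails (x2 ∨ ¬x1 ∨ x4)
  T F F T  ✓ satisfies all
  T F T F  ✗ fails (x2 ∨ ¬x1 ∨ x4)
  T F T T  ✗ fails (¬x1 ∨ ¬x4 ∨ ¬x3)
  T T F F  ✓ satisfies all
  T T F T  ✗ fails (x3 ∨ ¬x2 ∨ ¬x4)
  T T T F  ✓ satisfies all
  T T T T  ✗ fails (¬x1 ∨ ¬x4 ∨ ¬x3)
4 of the 16 rows are models.

4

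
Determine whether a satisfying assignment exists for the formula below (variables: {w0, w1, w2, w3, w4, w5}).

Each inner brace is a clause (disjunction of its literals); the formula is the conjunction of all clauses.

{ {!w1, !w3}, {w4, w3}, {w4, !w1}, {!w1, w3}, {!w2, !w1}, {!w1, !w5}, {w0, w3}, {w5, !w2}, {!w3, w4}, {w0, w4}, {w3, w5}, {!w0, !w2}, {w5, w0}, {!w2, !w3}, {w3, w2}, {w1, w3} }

Satisfiable

Try w1 = false.
From the singleton clause (w3), w3 = true.
From the singleton clause (w4), w4 = true.
From the singleton clause (!w2), w2 = false.
Try w5 = true.
No clause remains; w0 is free.
A satisfying assignment: w0=false; w1=false; w2=false; w3=true; w4=true; w5=true.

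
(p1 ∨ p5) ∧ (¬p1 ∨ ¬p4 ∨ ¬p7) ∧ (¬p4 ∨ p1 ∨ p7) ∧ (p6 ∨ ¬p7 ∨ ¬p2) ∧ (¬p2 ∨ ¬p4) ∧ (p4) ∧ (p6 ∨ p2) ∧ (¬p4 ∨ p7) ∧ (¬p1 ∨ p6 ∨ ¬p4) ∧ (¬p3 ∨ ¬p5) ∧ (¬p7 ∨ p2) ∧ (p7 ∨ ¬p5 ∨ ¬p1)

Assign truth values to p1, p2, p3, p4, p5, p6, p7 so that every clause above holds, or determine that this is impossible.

The clause (p4) is unit, so p4 = True.
The clause (¬p2) is unit, so p2 = False.
The clause (p6) is unit, so p6 = True.
The clause (p7) is unit, so p7 = True.
But (¬p7) is also a unit clause — contradiction.

UNSATISFIABLE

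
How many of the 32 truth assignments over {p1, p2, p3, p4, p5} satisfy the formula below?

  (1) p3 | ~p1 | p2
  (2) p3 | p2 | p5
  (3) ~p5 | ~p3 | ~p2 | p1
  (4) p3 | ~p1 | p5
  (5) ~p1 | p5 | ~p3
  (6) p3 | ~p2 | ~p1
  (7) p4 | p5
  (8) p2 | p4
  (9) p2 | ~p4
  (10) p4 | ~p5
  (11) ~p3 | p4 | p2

4

There are 2^5 = 32 truth assignments over (p1, p2, p3, p4, p5).
Split on p3. With p3 = 1, the clauses containing p3 are satisfied and ~p3 drops from the rest; 2 of the 2^4 = 16 assignments to the other variables satisfy what remains.
With p3 = 0, by the same count on the reduced clause set, 2 assignments work.
(One model: p1=F, p2=T, p3=F, p4=T, p5=F.)
Total: 2 + 2 = 4.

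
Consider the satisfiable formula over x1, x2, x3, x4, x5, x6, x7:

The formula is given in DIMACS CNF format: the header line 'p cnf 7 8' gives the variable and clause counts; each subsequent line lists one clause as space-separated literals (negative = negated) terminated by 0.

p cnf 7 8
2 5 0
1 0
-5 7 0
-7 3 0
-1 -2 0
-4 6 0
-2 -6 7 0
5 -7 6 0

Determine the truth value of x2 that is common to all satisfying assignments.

Suppose x2 = True.
(x1) alone gives x1 = True.
But (¬x1) is also a unit clause — contradiction.
So every satisfying assignment has x2 = False.

False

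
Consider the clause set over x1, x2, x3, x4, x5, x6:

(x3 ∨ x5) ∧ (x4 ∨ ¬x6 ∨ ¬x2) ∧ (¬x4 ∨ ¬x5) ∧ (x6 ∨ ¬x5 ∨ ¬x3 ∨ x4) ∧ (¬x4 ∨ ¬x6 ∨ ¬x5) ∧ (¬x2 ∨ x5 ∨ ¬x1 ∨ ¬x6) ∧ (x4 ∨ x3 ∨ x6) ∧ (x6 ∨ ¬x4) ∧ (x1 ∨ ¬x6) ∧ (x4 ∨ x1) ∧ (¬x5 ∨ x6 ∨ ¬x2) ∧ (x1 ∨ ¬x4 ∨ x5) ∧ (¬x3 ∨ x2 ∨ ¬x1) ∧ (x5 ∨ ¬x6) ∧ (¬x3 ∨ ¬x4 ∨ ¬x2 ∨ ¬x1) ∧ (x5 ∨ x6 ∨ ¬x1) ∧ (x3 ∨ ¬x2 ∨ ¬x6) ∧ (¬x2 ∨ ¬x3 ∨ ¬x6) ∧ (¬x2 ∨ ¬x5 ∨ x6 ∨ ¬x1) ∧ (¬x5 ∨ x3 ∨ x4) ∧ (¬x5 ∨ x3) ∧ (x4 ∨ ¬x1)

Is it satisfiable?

Case x3 = True:
Case x4 = False:
(x1) alone gives x1 = True.
But (¬x1) is also a unit clause — contradiction.
That branch fails; take x4 = True instead.
(¬x5) alone gives x5 = False.
(x6) alone gives x6 = True.
But (¬x6) is also a unit clause — contradiction.
Both values of x4 lead to a conflict.
That branch fails; take x3 = False instead.
(x5) alone gives x5 = True.
But (¬x5) is also a unit clause — contradiction.
Both values of x3 lead to a conflict.
No assignment satisfies every clause.

No, unsatisfiable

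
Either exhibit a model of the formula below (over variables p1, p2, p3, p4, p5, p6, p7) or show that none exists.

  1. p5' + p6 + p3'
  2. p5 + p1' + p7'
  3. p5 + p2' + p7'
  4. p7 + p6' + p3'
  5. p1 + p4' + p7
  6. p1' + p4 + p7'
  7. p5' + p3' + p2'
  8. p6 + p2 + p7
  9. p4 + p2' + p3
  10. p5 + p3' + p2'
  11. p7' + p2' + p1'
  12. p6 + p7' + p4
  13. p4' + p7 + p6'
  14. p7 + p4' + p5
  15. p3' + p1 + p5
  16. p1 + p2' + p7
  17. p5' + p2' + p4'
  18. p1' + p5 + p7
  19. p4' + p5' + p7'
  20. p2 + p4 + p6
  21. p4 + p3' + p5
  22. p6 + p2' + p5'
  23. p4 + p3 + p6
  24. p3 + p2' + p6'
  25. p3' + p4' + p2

Suppose p5 = 0.
Suppose p1 = 0.
From the singleton clause (p3'), p3 = 0.
Suppose p2 = 0.
Suppose p4 = 1.
From the singleton clause (p7), p7 = 1.
Every clause is now satisfied; p6 is unconstrained.

p1: 0, p2: 0, p3: 0, p4: 1, p5: 0, p6: 0, p7: 1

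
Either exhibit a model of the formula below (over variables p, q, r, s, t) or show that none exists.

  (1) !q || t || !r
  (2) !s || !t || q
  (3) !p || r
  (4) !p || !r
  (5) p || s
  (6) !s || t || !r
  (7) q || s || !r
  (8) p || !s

UNSATISFIABLE

Branch on p: set p = false.
(s) alone gives s = true.
But (!s) is also a unit clause — contradiction.
So p must be the other value — set p = true.
(r) alone gives r = true.
But (!r) is also a unit clause — contradiction.
Both values of p lead to a conflict.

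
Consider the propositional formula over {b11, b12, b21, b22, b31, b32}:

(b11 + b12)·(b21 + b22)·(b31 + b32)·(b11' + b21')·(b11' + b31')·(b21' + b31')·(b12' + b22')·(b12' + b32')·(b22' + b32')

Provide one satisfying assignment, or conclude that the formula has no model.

UNSATISFIABLE

Branch on b11: set b11 = 1.
Unit clause (b21') forces b21 = 0.
Unit clause (b22) forces b22 = 1.
Unit clause (b31') forces b31 = 0.
Unit clause (b32) forces b32 = 1.
But (b32') is also a unit clause — contradiction.
That branch fails; take b11 = 0 instead.
Unit clause (b12) forces b12 = 1.
Unit clause (b22') forces b22 = 0.
Unit clause (b21) forces b21 = 1.
Unit clause (b31') forces b31 = 0.
Unit clause (b32) forces b32 = 1.
But (b32') is also a unit clause — contradiction.
Either choice for b11 ends in contradiction.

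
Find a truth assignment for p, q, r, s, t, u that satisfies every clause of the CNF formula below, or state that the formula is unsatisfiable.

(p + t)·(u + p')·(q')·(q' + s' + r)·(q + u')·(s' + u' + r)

From the singleton clause (q'), q = 0.
From the singleton clause (u'), u = 0.
From the singleton clause (p'), p = 0.
From the singleton clause (t), t = 1.
All clauses hold; r, s can take either value.

p ↦ 0, q ↦ 0, r ↦ 0, s ↦ 0, t ↦ 1, u ↦ 0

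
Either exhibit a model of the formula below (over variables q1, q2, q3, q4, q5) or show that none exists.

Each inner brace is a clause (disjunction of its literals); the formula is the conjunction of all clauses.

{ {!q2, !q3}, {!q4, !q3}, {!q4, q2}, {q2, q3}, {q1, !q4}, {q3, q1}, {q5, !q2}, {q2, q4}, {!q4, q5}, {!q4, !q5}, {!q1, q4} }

UNSATISFIABLE

Try q2 = false.
(!q4) alone gives q4 = false.
Now (q4) is unsatisfied and unit — conflict.
Undo q2 and try q2 = true.
(!q3) alone gives q3 = false.
(q1) alone gives q1 = true.
(q5) alone gives q5 = true.
(!q4) alone gives q4 = false.
Now (q4) is unsatisfied and unit — conflict.
Neither q2 = true nor q2 = false works.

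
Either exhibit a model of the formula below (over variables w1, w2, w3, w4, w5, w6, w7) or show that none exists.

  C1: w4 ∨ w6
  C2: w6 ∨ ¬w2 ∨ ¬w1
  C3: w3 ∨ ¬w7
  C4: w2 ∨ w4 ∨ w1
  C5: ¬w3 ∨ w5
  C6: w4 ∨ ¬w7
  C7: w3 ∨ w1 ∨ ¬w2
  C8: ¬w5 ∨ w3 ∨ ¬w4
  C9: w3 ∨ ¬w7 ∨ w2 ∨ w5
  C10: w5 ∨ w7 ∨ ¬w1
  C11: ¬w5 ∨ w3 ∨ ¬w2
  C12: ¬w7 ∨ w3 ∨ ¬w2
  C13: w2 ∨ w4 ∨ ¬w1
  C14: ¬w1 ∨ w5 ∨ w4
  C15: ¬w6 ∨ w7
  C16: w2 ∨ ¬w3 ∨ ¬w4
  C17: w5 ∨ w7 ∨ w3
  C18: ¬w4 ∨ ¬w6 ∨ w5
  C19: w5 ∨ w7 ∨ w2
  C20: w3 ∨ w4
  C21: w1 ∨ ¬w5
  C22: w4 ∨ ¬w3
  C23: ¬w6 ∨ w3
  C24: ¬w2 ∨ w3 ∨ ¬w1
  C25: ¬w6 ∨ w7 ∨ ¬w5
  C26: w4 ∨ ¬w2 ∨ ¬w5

w1: True; w2: True; w3: True; w4: True; w5: True; w6: True; w7: True

Try w4 = True.
Try w3 = True.
The clause (w5) is unit, so w5 = True.
The clause (w2) is unit, so w2 = True.
The clause (w1) is unit, so w1 = True.
The clause (w6) is unit, so w6 = True.
The clause (w7) is unit, so w7 = True.
All clauses are satisfied.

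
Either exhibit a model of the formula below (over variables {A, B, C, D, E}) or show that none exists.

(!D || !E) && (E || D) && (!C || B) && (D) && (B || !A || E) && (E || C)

A ↦ false,  B ↦ true,  C ↦ true,  D ↦ true,  E ↦ false

The clause (D) is unit, so D = true.
The clause (!E) is unit, so E = false.
The clause (C) is unit, so C = true.
The clause (B) is unit, so B = true.
No clause remains; A is free.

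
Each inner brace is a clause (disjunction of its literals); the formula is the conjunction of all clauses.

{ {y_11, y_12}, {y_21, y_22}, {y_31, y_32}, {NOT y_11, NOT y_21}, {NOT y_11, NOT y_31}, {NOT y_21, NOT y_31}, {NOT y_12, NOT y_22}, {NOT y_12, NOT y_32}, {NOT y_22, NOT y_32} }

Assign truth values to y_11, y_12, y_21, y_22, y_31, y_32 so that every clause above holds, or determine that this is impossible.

Branch on y_11: set y_11 = true.
Unit clause (NOT y_21) forces y_21 = false.
Unit clause (y_22) forces y_22 = true.
Unit clause (NOT y_31) forces y_31 = false.
Unit clause (y_32) forces y_32 = true.
But (NOT y_32) is also a unit clause — contradiction.
So y_11 must be the other value — set y_11 = false.
Unit clause (y_12) forces y_12 = true.
Unit clause (NOT y_22) forces y_22 = false.
Unit clause (y_21) forces y_21 = true.
Unit clause (NOT y_31) forces y_31 = false.
Unit clause (y_32) forces y_32 = true.
But (NOT y_32) is also a unit clause — contradiction.
Neither y_11 = true nor y_11 = false works.

UNSATISFIABLE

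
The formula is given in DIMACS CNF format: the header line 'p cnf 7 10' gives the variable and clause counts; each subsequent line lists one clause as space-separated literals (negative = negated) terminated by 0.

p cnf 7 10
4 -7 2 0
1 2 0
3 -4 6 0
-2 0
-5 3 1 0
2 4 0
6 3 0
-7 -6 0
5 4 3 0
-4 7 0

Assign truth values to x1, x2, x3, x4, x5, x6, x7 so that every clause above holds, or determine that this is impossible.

Unit clause (¬x2) forces x2 = False.
Unit clause (x1) forces x1 = True.
Unit clause (x4) forces x4 = True.
Unit clause (x7) forces x7 = True.
Unit clause (¬x6) forces x6 = False.
Unit clause (x3) forces x3 = True.
No clause remains; x5 is free.

x1 ↦ True; x2 ↦ False; x3 ↦ True; x4 ↦ True; x5 ↦ True; x6 ↦ False; x7 ↦ True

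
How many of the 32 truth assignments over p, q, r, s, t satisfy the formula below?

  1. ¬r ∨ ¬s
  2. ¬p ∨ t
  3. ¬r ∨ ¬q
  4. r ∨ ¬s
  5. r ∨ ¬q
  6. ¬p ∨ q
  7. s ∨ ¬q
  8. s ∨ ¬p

There are 2^5 = 32 truth assignments over (p, q, r, s, t).
Split on r. With r = True, the clauses containing r are satisfied and ¬r drops from the rest; 2 of the 2^4 = 16 assignments to the other variables satisfy what remains.
With r = False, by the same count on the reduced clause set, 2 assignments work.
(One model: p=F, q=F, r=F, s=F, t=F.)
Total: 2 + 2 = 4.

4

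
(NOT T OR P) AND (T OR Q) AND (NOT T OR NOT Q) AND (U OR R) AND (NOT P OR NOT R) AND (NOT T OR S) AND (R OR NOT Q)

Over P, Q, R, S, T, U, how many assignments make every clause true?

5

There are 2^6 = 64 truth assignments over (P, Q, R, S, T, U).
Split on P. With P = true, the clauses containing P are satisfied and NOT P drops from the rest; 1 of the 2^5 = 32 assignments to the other variables satisfy what remains.
With P = false, by the same count on the reduced clause set, 4 assignments work.
Total: 1 + 4 = 5.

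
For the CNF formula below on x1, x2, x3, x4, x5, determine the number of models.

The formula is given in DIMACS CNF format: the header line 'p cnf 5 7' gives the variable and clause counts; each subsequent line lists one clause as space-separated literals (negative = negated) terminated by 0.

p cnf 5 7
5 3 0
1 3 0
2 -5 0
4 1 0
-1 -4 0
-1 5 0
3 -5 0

4

There are 2^5 = 32 truth assignments over (x1, x2, x3, x4, x5).
Split on x3. With x3 = True, the clauses containing x3 are satisfied and ¬x3 drops from the rest; 4 of the 2^4 = 16 assignments to the other variables satisfy what remains.
With x3 = False, by the same count on the reduced clause set, 0 assignments work.
(One model: x1=F, x2=F, x3=T, x4=T, x5=F.)
Total: 4 + 0 = 4.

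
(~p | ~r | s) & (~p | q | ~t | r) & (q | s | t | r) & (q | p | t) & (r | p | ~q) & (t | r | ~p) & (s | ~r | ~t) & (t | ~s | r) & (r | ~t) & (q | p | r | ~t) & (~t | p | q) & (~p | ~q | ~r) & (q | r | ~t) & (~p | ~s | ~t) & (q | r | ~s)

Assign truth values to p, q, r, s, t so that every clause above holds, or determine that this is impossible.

Case r = 1:
Case p = 0:
Case q = 1:
Case s = 0:
(~t) alone gives t = 0.
All clauses are satisfied.

p ↦ 0,  q ↦ 1,  r ↦ 1,  s ↦ 0,  t ↦ 0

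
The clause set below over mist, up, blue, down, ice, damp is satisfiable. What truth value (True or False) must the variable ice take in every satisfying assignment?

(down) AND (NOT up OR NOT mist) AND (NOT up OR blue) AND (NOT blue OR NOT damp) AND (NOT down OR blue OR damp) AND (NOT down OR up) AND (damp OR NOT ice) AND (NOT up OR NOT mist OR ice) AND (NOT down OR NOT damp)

Suppose ice = true.
The clause (down) is unit, so down = true.
The clause (up) is unit, so up = true.
The clause (NOT mist) is unit, so mist = false.
The clause (blue) is unit, so blue = true.
The clause (NOT damp) is unit, so damp = false.
But (damp) is also a unit clause — contradiction.
So every satisfying assignment has ice = False.

False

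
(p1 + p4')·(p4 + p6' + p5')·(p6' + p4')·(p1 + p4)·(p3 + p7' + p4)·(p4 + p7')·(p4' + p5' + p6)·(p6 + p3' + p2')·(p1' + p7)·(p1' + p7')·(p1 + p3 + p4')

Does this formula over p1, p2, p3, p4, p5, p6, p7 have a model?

Case p1 = 1:
The clause (p7) is unit, so p7 = 1.
Now (p7') is unsatisfied and unit — conflict.
So p1 must be the other value — set p1 = 0.
The clause (p4') is unit, so p4 = 0.
Now (p4) is unsatisfied and unit — conflict.
Both values of p1 lead to a conflict.
No assignment satisfies every clause.

Unsatisfiable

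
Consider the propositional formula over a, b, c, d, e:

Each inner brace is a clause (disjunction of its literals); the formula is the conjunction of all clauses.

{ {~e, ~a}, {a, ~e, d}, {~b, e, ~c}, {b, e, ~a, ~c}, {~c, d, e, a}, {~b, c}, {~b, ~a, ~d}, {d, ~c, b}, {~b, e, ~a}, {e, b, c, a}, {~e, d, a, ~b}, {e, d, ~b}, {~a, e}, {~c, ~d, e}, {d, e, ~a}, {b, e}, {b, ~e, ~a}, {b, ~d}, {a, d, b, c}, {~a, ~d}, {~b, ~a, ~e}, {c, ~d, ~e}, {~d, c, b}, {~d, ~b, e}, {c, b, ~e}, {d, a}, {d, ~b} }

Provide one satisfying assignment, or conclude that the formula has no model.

Suppose e = 1.
The clause (~a) is unit, so a = 0.
The clause (d) is unit, so d = 1.
The clause (b) is unit, so b = 1.
The clause (c) is unit, so c = 1.
Every clause now holds.

a=0, b=1, c=1, d=1, e=1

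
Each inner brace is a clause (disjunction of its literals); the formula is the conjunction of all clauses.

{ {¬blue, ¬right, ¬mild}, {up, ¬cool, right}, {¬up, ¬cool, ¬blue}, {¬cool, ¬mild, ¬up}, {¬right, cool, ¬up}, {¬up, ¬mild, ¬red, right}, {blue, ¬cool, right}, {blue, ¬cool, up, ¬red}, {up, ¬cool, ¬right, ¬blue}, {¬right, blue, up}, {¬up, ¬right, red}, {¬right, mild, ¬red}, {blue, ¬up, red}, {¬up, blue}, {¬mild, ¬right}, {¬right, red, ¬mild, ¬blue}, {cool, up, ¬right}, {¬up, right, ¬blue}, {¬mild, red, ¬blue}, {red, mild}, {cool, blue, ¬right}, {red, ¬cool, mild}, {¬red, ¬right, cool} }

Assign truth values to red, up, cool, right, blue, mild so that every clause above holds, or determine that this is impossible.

red ↦ True; up ↦ False; cool ↦ False; right ↦ False; blue ↦ False; mild ↦ True

Case up = False:
Case cool = False:
(¬right) alone gives right = False.
Case red = True:
Every clause is now satisfied; blue, mild are unconstrained.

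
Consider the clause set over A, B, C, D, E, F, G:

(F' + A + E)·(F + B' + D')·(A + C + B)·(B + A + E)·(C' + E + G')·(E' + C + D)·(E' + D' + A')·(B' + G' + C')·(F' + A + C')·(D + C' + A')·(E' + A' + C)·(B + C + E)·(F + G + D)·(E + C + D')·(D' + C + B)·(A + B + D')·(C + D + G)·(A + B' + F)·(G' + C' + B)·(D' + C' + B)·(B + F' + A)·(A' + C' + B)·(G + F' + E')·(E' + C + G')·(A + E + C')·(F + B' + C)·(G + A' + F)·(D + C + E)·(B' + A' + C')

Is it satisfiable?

Try F = 0.
Try B = 0.
Try A = 1.
From the singleton clause (C'), C = 0.
From the singleton clause (E'), E = 0.
That conflicts with the unit clause (E).
Undo A and try A = 0.
From the singleton clause (C), C = 1.
From the singleton clause (E), E = 1.
From the singleton clause (D'), D = 0.
From the singleton clause (G), G = 1.
That conflicts with the unit clause (G').
Both values of A lead to a conflict.
Undo B and try B = 1.
From the singleton clause (D'), D = 0.
From the singleton clause (G), G = 1.
From the singleton clause (C'), C = 0.
That conflicts with the unit clause (C).
Both values of B lead to a conflict.
Undo F and try F = 1.
Try A = 1.
Try E = 0.
Try C = 0.
From the singleton clause (B), B = 1.
From the singleton clause (D'), D = 0.
That conflicts with the unit clause (D).
Undo C and try C = 1.
From the singleton clause (G'), G = 0.
From the singleton clause (D), D = 1.
From the singleton clause (B), B = 1.
That conflicts with the unit clause (B').
Both values of C lead to a conflict.
Undo E and try E = 1.
From the singleton clause (D'), D = 0.
From the singleton clause (C), C = 1.
That conflicts with the unit clause (C').
Both values of E lead to a conflict.
Undo A and try A = 0.
From the singleton clause (E), E = 1.
From the singleton clause (C'), C = 0.
From the singleton clause (B), B = 1.
From the singleton clause (D), D = 1.
From the singleton clause (G), G = 1.
That conflicts with the unit clause (G').
Both values of A lead to a conflict.
Both values of F lead to a conflict.
No assignment satisfies every clause.

No, unsatisfiable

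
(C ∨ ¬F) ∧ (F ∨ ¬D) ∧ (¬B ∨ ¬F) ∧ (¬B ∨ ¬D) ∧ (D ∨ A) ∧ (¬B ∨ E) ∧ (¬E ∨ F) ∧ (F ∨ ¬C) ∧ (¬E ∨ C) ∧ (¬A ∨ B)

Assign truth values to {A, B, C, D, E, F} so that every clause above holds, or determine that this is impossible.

Branch on C: set C = True.
From the singleton clause (F), F = True.
From the singleton clause (¬B), B = False.
From the singleton clause (¬A), A = False.
From the singleton clause (D), D = True.
All clauses hold; E can take either value.

A=False,  B=False,  C=True,  D=True,  E=False,  F=True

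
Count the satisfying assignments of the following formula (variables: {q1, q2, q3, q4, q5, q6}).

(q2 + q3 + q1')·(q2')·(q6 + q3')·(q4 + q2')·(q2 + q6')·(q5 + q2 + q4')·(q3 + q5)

2

There are 2^6 = 64 truth assignments over (q1, q2, q3, q4, q5, q6).
Split on q4. With q4 = 1, the clauses containing q4 are satisfied and q4' drops from the rest; 1 of the 2^5 = 32 assignments to the other variables satisfy what remains.
With q4 = 0, by the same count on the reduced clause set, 1 assignment works.
(One model: q1=F, q2=F, q3=F, q4=F, q5=T, q6=F.)
Total: 1 + 1 = 2.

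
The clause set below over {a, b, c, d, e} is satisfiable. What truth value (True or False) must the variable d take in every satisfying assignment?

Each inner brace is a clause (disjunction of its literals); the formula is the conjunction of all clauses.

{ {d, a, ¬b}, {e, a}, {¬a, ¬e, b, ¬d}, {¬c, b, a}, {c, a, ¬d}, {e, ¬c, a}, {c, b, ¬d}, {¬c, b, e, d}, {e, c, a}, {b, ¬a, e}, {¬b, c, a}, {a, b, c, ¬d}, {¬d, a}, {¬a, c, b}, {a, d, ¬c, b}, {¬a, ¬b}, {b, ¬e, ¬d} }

Suppose d = True.
The clause (a) is unit, so a = True.
The clause (¬b) is unit, so b = False.
The clause (¬e) is unit, so e = False.
That conflicts with the unit clause (e).
So every satisfying assignment has d = False.

False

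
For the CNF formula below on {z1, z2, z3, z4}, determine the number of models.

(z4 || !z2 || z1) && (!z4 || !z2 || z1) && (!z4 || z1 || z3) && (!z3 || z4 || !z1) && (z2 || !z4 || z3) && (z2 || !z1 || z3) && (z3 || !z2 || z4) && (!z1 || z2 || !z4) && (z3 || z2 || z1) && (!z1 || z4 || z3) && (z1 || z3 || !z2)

4

There are 2^4 = 16 truth assignments over (z1, z2, z3, z4).
Check each against the 11 clauses (columns in the order z1, z2, z3, z4):
  F F F F  ✗ fails (z3 || z2 || z1)
  F F F T  ✗ fails (!z4 || z1 || z3)
  F F T F  ✓ satisfies all
  F F T T  ✓ satisfies all
  F T F F  ✗ fails (z4 || !z2 || z1)
  F T F T  ✗ fails (!z4 || !z2 || z1)
  F T T F  ✗ fails (z4 || !z2 || z1)
  F T T T  ✗ fails (!z4 || !z2 || z1)
  T F F F  ✗ fails (z2 || !z1 || z3)
  T F F T  ✗ fails (z2 || !z4 || z3)
  T F T F  ✗ fails (!z3 || z4 || !z1)
  T F T T  ✗ fails (!z1 || z2 || !z4)
  T T F F  ✗ fails (z3 || !z2 || z4)
  T T F T  ✓ satisfies all
  T T T F  ✗ fails (!z3 || z4 || !z1)
  T T T T  ✓ satisfies all
4 of the 16 rows are models.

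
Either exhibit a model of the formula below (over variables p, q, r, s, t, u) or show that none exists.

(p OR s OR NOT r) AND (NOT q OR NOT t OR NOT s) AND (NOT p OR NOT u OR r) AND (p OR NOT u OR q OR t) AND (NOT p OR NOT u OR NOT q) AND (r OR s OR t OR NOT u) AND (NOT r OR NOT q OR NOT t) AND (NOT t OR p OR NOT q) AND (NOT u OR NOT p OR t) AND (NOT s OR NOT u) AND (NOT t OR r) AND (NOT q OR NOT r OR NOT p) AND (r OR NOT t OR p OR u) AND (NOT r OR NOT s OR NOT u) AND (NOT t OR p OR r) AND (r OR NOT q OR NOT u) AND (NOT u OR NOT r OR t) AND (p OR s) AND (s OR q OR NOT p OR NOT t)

Case s = true:
Unit clause (NOT u) forces u = false.
Case q = false:
Case t = true:
Unit clause (r) forces r = true.
Every clause is now satisfied; p is unconstrained.

p: true, q: false, r: true, s: true, t: true, u: false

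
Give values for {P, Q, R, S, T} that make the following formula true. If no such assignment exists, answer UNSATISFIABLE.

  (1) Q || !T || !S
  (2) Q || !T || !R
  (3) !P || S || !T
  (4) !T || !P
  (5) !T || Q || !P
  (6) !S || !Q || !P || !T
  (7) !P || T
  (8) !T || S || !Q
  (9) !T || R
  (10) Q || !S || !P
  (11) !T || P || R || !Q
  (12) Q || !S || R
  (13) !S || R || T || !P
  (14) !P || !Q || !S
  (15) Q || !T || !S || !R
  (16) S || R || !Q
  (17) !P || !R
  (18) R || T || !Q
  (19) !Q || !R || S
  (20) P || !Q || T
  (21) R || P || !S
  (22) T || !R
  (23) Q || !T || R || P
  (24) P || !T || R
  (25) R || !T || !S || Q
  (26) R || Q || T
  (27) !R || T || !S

P: false; Q: true; R: true; S: true; T: true

Try T = true.
From the singleton clause (!P), P = false.
From the singleton clause (R), R = true.
From the singleton clause (Q), Q = true.
From the singleton clause (S), S = true.
Every clause now holds.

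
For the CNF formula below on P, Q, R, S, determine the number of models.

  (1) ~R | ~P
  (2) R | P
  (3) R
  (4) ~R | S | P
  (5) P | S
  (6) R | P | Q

There are 2^4 = 16 truth assignments over (P, Q, R, S).
Split on S. With S = 1, the clauses containing S are satisfied and ~S drops from the rest; 2 of the 2^3 = 8 assignments to the other variables satisfy what remains.
With S = 0, by the same count on the reduced clause set, 0 assignments work.
Total: 2 + 0 = 2.

2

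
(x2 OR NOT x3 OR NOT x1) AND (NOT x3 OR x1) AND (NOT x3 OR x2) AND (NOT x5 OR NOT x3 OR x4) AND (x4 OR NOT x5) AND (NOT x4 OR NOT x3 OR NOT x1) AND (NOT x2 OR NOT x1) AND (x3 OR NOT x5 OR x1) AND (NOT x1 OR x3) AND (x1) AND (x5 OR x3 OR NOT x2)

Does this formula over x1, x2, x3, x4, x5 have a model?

Unit clause (x1) forces x1 = true.
Unit clause (NOT x2) forces x2 = false.
Unit clause (NOT x3) forces x3 = false.
But (x3) is also a unit clause — contradiction.
No assignment satisfies every clause.

Unsatisfiable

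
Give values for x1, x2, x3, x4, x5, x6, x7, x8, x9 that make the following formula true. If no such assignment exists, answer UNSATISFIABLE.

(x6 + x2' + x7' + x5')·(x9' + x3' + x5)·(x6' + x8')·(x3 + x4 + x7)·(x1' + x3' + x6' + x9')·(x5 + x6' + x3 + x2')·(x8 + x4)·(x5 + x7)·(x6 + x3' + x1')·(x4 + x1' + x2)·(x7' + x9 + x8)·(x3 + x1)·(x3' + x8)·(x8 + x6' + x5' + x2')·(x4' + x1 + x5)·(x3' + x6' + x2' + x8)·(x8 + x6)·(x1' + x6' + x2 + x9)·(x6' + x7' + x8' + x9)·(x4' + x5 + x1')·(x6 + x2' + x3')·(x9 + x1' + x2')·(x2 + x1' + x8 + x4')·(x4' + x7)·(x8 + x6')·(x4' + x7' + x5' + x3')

x1=1,  x2=1,  x3=0,  x4=0,  x5=0,  x6=0,  x7=1,  x8=1,  x9=1

Try x6 = 0.
The clause (x8) is unit, so x8 = 1.
Try x5 = 0.
The clause (x7) is unit, so x7 = 1.
Try x9 = 1.
The clause (x3') is unit, so x3 = 0.
The clause (x1) is unit, so x1 = 1.
The clause (x4') is unit, so x4 = 0.
The clause (x2) is unit, so x2 = 1.
Every clause now holds.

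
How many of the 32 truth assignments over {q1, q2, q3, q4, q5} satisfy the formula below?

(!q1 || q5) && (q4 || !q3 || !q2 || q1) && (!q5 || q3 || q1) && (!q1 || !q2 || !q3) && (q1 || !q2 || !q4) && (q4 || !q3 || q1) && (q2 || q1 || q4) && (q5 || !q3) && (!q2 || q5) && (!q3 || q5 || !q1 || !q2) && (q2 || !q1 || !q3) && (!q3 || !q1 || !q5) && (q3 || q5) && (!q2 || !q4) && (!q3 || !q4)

There are 2^5 = 32 truth assignments over (q1, q2, q3, q4, q5).
Split on q5. With q5 = true, the clauses containing q5 are satisfied and !q5 drops from the rest; 3 of the 2^4 = 16 assignments to the other variables satisfy what remains.
With q5 = false, by the same count on the reduced clause set, 0 assignments work.
(One model: q1=T, q2=F, q3=F, q4=F, q5=T.)
Total: 3 + 0 = 3.

3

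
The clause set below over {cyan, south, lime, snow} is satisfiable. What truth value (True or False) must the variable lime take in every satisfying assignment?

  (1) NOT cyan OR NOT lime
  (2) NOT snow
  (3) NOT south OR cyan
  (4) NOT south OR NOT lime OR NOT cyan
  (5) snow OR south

Suppose lime = true.
(NOT cyan) alone gives cyan = false.
(NOT snow) alone gives snow = false.
(NOT south) alone gives south = false.
Now (south) is unsatisfied and unit — conflict.
So every satisfying assignment has lime = False.

False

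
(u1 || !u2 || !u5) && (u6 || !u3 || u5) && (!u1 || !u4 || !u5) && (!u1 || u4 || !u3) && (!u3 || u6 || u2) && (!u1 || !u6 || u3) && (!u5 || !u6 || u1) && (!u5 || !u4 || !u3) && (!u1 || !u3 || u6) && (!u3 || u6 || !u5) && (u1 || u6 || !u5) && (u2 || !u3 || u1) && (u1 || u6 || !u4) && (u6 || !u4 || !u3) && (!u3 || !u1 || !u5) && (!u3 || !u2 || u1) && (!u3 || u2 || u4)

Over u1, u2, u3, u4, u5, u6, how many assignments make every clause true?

There are 2^6 = 64 truth assignments over (u1, u2, u3, u4, u5, u6).
Split on u6. With u6 = true, the clauses containing u6 are satisfied and !u6 drops from the rest; 6 of the 2^5 = 32 assignments to the other variables satisfy what remains.
With u6 = false, by the same count on the reduced clause set, 8 assignments work.
(One model: u1=F, u2=F, u3=F, u4=F, u5=F, u6=F.)
Total: 6 + 8 = 14.

14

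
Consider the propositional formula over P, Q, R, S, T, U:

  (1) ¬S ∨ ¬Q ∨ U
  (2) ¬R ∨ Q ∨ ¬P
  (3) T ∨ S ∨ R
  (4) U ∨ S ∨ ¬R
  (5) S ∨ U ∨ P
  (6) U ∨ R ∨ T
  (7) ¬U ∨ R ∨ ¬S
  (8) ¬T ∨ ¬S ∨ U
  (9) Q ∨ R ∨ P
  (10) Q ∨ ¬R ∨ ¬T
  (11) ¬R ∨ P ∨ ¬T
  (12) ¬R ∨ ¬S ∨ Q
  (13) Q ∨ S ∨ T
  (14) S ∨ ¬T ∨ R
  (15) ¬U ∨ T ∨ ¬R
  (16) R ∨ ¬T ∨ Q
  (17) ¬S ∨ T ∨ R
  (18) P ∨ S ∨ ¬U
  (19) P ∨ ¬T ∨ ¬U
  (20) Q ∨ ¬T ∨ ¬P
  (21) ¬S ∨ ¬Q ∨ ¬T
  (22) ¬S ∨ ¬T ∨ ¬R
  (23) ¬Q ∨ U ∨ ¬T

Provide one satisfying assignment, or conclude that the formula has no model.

Branch on S: set S = False.
Branch on T: set T = True.
Unit clause (R) forces R = True.
Unit clause (U) forces U = True.
Unit clause (Q) forces Q = True.
Unit clause (P) forces P = True.
All clauses are satisfied.

P ↦ True, Q ↦ True, R ↦ True, S ↦ False, T ↦ True, U ↦ True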